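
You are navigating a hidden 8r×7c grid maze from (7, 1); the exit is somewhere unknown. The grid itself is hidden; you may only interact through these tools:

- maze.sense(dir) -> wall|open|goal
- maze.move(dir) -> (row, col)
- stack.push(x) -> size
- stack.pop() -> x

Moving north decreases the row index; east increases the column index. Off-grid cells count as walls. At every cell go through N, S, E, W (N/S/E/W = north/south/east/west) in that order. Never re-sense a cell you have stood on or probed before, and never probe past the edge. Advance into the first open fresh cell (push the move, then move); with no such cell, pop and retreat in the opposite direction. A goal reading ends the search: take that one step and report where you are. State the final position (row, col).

% maze.sense(dir: north) == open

% stack.push(x: north) == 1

% maze.move(dir: north) == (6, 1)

% maze.sense(dir: north) == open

% stack.push(x: north) == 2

% maze.move(dir: north) == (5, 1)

% maze.sense(dir: north) == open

% stack.push(x: north) == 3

% maze.move(dir: north) == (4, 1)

% maze.sense(dir: north) == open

% stack.push(x: north) == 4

% maze.move(dir: north) == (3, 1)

% maze.sense(dir: north) == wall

% maze.sense(dir: east) == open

% stack.push(x: east) == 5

% maze.move(dir: east) == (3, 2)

% maze.sense(dir: north) == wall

% maze.sense(dir: south) == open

% stack.push(x: south) == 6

% maze.move(dir: south) == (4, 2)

% maze.sense(dir: south) == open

% stack.push(x: south) == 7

% maze.move(dir: south) == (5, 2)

% maze.sense(dir: south) == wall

% maze.sense(dir: east) == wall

% stack.pop() == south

% maze.move(dir: north) == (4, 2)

% maze.sense(dir: east) == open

% stack.push(x: east) == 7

% maze.move(dir: east) == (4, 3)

% maze.sense(dir: north) == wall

% maze.sense(dir: east) == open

% stack.push(x: east) == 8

% maze.move(dir: east) == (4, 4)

% maze.sense(dir: north) == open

% stack.push(x: north) == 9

% maze.move(dir: north) == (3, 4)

% maze.sense(dir: north) == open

% stack.push(x: north) == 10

% maze.move(dir: north) == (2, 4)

% maze.sense(dir: north) == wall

% maze.sense(dir: east) == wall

% maze.sense(dir: west) == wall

% stack.pop() == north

% maze.move(dir: south) == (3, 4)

% maze.sense(dir: east) == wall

% stack.pop() == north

% maze.move(dir: south) == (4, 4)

% maze.sense(dir: south) == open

% stack.push(x: south) == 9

% maze.move(dir: south) == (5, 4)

% maze.sense(dir: south) == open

% stack.push(x: south) == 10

% maze.move(dir: south) == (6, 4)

% maze.sense(dir: south) == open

% stack.push(x: south) == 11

% maze.move(dir: south) == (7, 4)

% maze.sense(dir: east) == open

% stack.push(x: east) == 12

% maze.move(dir: east) == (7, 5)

% maze.sense(dir: north) == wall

% maze.sense(dir: east) == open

% stack.push(x: east) == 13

% maze.move(dir: east) == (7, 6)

% maze.sense(dir: north) == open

% stack.push(x: north) == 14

% maze.move(dir: north) == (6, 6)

% maze.sense(dir: north) == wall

% stack.pop() == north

% maze.move(dir: south) == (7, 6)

% stack.pop() == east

% maze.move(dir: west) == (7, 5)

% stack.pop() == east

% maze.move(dir: west) == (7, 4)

% maze.sense(dir: west) == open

% stack.push(x: west) == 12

% maze.move(dir: west) == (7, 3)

% maze.sense(dir: north) == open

% stack.push(x: north) == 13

% maze.move(dir: north) == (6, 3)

% stack.pop() == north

% maze.move(dir: south) == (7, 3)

% maze.sense(dir: west) == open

% stack.push(x: west) == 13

% maze.move(dir: west) == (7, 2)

% stack.pop() == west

% maze.move(dir: east) == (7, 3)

% stack.pop() == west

% maze.move(dir: east) == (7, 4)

% stack.pop() == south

% maze.move(dir: north) == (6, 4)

% stack.pop() == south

% maze.move(dir: north) == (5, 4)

% maze.sense(dir: east) == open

% stack.push(x: east) == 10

% maze.move(dir: east) == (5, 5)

% maze.sense(dir: north) == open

% stack.push(x: north) == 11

% maze.move(dir: north) == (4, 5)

% maze.sense(dir: east) == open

% stack.push(x: east) == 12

% maze.move(dir: east) == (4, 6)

% maze.sense(dir: north) == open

% stack.push(x: north) == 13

% maze.move(dir: north) == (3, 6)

% maze.sense(dir: north) == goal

% maze.move(dir: north) == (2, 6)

Answer: (2, 6)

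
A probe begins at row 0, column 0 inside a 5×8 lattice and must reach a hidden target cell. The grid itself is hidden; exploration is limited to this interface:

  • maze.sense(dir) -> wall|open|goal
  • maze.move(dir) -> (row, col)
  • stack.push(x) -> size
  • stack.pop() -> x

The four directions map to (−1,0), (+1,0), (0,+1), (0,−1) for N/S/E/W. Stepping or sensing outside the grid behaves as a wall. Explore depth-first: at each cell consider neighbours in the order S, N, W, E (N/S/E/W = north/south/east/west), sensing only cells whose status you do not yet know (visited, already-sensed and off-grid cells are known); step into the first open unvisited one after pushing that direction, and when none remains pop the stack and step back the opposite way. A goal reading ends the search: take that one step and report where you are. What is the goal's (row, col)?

>>> sense dir=south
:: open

>>> push x=south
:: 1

>>> move dir=south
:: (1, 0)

>>> sense dir=south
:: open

>>> push x=south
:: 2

>>> move dir=south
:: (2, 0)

>>> sense dir=south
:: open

>>> push x=south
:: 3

>>> move dir=south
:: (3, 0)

>>> sense dir=south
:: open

>>> push x=south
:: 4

>>> move dir=south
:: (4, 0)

>>> sense dir=east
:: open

>>> push x=east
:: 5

>>> move dir=east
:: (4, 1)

>>> sense dir=north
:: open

>>> push x=north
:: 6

>>> move dir=north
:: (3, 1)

>>> sense dir=north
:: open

>>> push x=north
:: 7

>>> move dir=north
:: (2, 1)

>>> sense dir=north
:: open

>>> push x=north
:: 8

>>> move dir=north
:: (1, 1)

>>> sense dir=north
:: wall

>>> sense dir=east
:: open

>>> push x=east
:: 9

>>> move dir=east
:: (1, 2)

>>> sense dir=south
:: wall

>>> sense dir=north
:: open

>>> push x=north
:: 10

>>> move dir=north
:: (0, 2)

>>> sense dir=east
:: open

>>> push x=east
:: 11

>>> move dir=east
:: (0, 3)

>>> sense dir=south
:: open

>>> push x=south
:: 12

>>> move dir=south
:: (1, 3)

>>> sense dir=south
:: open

>>> push x=south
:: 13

>>> move dir=south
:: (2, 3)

>>> sense dir=south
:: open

>>> push x=south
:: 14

>>> move dir=south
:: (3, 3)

>>> sense dir=south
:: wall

>>> sense dir=west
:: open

>>> push x=west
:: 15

>>> move dir=west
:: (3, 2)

>>> sense dir=south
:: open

>>> push x=south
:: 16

>>> move dir=south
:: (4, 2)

>>> pop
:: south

>>> move dir=north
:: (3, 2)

>>> pop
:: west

>>> move dir=east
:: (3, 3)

>>> sense dir=east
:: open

>>> push x=east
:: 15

>>> move dir=east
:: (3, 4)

>>> sense dir=south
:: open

>>> push x=south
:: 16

>>> move dir=south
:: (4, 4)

>>> sense dir=east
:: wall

>>> pop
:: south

>>> move dir=north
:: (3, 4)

>>> sense dir=north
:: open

>>> push x=north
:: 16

>>> move dir=north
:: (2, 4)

>>> sense dir=north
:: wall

>>> sense dir=east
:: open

>>> push x=east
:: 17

>>> move dir=east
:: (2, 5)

>>> sense dir=south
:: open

>>> push x=south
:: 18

>>> move dir=south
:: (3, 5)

>>> sense dir=east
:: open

>>> push x=east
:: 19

>>> move dir=east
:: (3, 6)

>>> sense dir=south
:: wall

>>> sense dir=north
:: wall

>>> sense dir=east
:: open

>>> push x=east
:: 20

>>> move dir=east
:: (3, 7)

>>> sense dir=south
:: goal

>>> move dir=south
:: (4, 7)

Answer: (4, 7)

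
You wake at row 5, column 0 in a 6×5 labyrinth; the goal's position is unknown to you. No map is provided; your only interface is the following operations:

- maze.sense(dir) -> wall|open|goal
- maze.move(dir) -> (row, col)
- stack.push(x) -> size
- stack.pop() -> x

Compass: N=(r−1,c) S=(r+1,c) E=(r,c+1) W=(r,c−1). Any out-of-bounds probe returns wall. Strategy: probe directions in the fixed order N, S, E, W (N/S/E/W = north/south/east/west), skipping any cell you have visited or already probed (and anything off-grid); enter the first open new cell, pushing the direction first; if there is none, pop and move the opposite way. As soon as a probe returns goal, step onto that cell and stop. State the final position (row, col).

Action: sense[dir='north']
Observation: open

Action: push[x='north']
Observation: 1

Action: move[dir='north']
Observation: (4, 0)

Action: sense[dir='north']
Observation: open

Action: push[x='north']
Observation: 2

Action: move[dir='north']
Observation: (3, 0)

Action: sense[dir='north']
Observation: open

Action: push[x='north']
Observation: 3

Action: move[dir='north']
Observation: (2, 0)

Action: sense[dir='north']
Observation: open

Action: push[x='north']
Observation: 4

Action: move[dir='north']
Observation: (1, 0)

Action: sense[dir='north']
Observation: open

Action: push[x='north']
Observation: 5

Action: move[dir='north']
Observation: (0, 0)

Action: sense[dir='east']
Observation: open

Action: push[x='east']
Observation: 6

Action: move[dir='east']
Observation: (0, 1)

Action: sense[dir='south']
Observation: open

Action: push[x='south']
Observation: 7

Action: move[dir='south']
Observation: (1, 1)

Action: sense[dir='south']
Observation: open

Action: push[x='south']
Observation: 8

Action: move[dir='south']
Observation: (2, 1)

Action: sense[dir='south']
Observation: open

Action: push[x='south']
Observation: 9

Action: move[dir='south']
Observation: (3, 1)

Action: sense[dir='south']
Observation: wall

Action: sense[dir='east']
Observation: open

Action: push[x='east']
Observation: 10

Action: move[dir='east']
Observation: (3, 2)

Action: sense[dir='north']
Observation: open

Action: push[x='north']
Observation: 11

Action: move[dir='north']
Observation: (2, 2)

Action: sense[dir='north']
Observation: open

Action: push[x='north']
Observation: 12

Action: move[dir='north']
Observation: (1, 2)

Action: sense[dir='north']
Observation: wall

Action: sense[dir='east']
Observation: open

Action: push[x='east']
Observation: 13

Action: move[dir='east']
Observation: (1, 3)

Action: sense[dir='north']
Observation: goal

Action: move[dir='north']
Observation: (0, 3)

Answer: (0, 3)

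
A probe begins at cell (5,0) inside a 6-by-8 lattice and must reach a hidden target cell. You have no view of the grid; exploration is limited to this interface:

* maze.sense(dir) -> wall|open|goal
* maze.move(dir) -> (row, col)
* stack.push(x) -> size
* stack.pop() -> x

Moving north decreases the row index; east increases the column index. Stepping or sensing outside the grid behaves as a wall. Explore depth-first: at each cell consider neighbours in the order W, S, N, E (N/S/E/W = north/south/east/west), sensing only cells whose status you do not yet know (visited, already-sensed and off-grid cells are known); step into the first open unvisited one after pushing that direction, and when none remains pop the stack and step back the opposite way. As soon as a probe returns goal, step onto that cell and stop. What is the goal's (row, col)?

·→ maze.sense(dir=north)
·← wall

·→ maze.sense(dir=east)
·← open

·→ stack.push(x=east)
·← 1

·→ maze.move(dir=east)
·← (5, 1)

·→ maze.sense(dir=north)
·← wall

·→ maze.sense(dir=east)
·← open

·→ stack.push(x=east)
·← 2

·→ maze.move(dir=east)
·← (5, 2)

·→ maze.sense(dir=north)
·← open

·→ stack.push(x=north)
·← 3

·→ maze.move(dir=north)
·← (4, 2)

·→ maze.sense(dir=north)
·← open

·→ stack.push(x=north)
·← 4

·→ maze.move(dir=north)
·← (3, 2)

·→ maze.sense(dir=west)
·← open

·→ stack.push(x=west)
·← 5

·→ maze.move(dir=west)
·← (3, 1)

·→ maze.sense(dir=west)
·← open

·→ stack.push(x=west)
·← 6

·→ maze.move(dir=west)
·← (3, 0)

·→ maze.sense(dir=north)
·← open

·→ stack.push(x=north)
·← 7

·→ maze.move(dir=north)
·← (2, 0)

·→ maze.sense(dir=north)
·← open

·→ stack.push(x=north)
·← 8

·→ maze.move(dir=north)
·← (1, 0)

·→ maze.sense(dir=north)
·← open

·→ stack.push(x=north)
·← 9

·→ maze.move(dir=north)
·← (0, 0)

·→ maze.sense(dir=east)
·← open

·→ stack.push(x=east)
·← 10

·→ maze.move(dir=east)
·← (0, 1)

·→ maze.sense(dir=south)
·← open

·→ stack.push(x=south)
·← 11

·→ maze.move(dir=south)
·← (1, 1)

·→ maze.sense(dir=south)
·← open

·→ stack.push(x=south)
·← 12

·→ maze.move(dir=south)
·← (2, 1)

·→ maze.sense(dir=east)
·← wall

·→ stack.pop()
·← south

·→ maze.move(dir=north)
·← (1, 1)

·→ maze.sense(dir=east)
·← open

·→ stack.push(x=east)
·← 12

·→ maze.move(dir=east)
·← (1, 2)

·→ maze.sense(dir=north)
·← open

·→ stack.push(x=north)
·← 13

·→ maze.move(dir=north)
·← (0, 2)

·→ maze.sense(dir=east)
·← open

·→ stack.push(x=east)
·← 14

·→ maze.move(dir=east)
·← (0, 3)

·→ maze.sense(dir=south)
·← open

·→ stack.push(x=south)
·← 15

·→ maze.move(dir=south)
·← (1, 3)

·→ maze.sense(dir=south)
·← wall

·→ maze.sense(dir=east)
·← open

·→ stack.push(x=east)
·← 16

·→ maze.move(dir=east)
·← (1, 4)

·→ maze.sense(dir=south)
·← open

·→ stack.push(x=south)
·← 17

·→ maze.move(dir=south)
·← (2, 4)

·→ maze.sense(dir=south)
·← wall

·→ maze.sense(dir=east)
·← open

·→ stack.push(x=east)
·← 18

·→ maze.move(dir=east)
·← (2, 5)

·→ maze.sense(dir=south)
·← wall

·→ maze.sense(dir=north)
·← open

·→ stack.push(x=north)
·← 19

·→ maze.move(dir=north)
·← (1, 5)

·→ maze.sense(dir=north)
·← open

·→ stack.push(x=north)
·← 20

·→ maze.move(dir=north)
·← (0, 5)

·→ maze.sense(dir=west)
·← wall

·→ maze.sense(dir=east)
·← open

·→ stack.push(x=east)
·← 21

·→ maze.move(dir=east)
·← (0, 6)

·→ maze.sense(dir=south)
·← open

·→ stack.push(x=south)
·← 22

·→ maze.move(dir=south)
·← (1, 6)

·→ maze.sense(dir=south)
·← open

·→ stack.push(x=south)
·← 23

·→ maze.move(dir=south)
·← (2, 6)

·→ maze.sense(dir=south)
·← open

·→ stack.push(x=south)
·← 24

·→ maze.move(dir=south)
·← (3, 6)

·→ maze.sense(dir=south)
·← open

·→ stack.push(x=south)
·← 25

·→ maze.move(dir=south)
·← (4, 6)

·→ maze.sense(dir=west)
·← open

·→ stack.push(x=west)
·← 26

·→ maze.move(dir=west)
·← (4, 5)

·→ maze.sense(dir=west)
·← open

·→ stack.push(x=west)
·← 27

·→ maze.move(dir=west)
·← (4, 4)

·→ maze.sense(dir=west)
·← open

·→ stack.push(x=west)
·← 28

·→ maze.move(dir=west)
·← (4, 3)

·→ maze.sense(dir=south)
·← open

·→ stack.push(x=south)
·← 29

·→ maze.move(dir=south)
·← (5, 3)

·→ maze.sense(dir=east)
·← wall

·→ stack.pop()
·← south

·→ maze.move(dir=north)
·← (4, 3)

·→ maze.sense(dir=north)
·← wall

·→ stack.pop()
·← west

·→ maze.move(dir=east)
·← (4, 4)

·→ stack.pop()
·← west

·→ maze.move(dir=east)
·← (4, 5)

·→ maze.sense(dir=south)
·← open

·→ stack.push(x=south)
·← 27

·→ maze.move(dir=south)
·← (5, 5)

·→ maze.sense(dir=east)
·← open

·→ stack.push(x=east)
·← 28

·→ maze.move(dir=east)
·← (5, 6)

·→ maze.sense(dir=east)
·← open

·→ stack.push(x=east)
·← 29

·→ maze.move(dir=east)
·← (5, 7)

·→ maze.sense(dir=north)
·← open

·→ stack.push(x=north)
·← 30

·→ maze.move(dir=north)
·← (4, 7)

·→ maze.sense(dir=north)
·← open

·→ stack.push(x=north)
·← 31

·→ maze.move(dir=north)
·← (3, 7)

·→ maze.sense(dir=north)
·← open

·→ stack.push(x=north)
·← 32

·→ maze.move(dir=north)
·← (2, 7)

·→ maze.sense(dir=north)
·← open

·→ stack.push(x=north)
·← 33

·→ maze.move(dir=north)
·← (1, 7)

·→ maze.sense(dir=north)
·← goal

·→ maze.move(dir=north)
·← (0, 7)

Answer: (0, 7)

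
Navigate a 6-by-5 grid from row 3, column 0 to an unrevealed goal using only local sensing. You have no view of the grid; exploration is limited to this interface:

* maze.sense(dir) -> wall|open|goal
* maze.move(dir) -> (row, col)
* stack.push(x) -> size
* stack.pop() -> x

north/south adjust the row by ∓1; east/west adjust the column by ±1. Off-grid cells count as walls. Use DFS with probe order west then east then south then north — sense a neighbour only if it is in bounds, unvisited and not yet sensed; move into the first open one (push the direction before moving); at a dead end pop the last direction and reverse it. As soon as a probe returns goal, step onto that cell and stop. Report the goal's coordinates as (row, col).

==> sense(east)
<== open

==> push(east)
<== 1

==> move(east)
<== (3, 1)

==> sense(east)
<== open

==> push(east)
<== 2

==> move(east)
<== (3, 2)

==> sense(east)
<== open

==> push(east)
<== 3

==> move(east)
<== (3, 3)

==> sense(east)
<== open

==> push(east)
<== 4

==> move(east)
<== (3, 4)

==> sense(south)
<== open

==> push(south)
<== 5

==> move(south)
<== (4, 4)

==> sense(west)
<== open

==> push(west)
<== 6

==> move(west)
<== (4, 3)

==> sense(west)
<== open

==> push(west)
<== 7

==> move(west)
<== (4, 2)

==> sense(west)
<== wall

==> sense(south)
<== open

==> push(south)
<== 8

==> move(south)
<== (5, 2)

==> sense(west)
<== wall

==> sense(east)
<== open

==> push(east)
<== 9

==> move(east)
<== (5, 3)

==> sense(east)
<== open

==> push(east)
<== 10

==> move(east)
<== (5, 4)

==> pop()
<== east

==> move(west)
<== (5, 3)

==> pop()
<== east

==> move(west)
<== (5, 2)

==> pop()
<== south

==> move(north)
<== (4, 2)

==> pop()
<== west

==> move(east)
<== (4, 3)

==> pop()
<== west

==> move(east)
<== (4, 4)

==> pop()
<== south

==> move(north)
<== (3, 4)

==> sense(north)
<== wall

==> pop()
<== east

==> move(west)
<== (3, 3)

==> sense(north)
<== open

==> push(north)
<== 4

==> move(north)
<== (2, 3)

==> sense(west)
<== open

==> push(west)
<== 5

==> move(west)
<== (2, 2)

==> sense(west)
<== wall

==> sense(north)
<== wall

==> pop()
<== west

==> move(east)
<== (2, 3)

==> sense(north)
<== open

==> push(north)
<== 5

==> move(north)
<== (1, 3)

==> sense(east)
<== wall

==> sense(north)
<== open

==> push(north)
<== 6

==> move(north)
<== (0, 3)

==> sense(west)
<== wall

==> sense(east)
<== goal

==> move(east)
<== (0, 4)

Answer: (0, 4)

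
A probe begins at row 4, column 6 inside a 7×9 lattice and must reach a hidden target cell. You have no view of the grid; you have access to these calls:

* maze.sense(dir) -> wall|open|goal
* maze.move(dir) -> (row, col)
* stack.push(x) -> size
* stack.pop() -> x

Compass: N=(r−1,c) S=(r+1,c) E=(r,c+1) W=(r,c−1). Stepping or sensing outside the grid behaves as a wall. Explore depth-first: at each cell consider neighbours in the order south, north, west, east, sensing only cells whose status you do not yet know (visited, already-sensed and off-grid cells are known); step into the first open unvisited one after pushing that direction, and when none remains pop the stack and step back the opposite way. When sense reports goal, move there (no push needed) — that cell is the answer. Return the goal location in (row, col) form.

~$ maze.sense dir='south'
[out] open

~$ stack.push x='south'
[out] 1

~$ maze.move dir='south'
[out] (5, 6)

~$ maze.sense dir='south'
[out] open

~$ stack.push x='south'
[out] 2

~$ maze.move dir='south'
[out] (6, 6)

~$ maze.sense dir='west'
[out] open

~$ stack.push x='west'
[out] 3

~$ maze.move dir='west'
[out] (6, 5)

~$ maze.sense dir='north'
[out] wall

~$ maze.sense dir='west'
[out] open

~$ stack.push x='west'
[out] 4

~$ maze.move dir='west'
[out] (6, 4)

~$ maze.sense dir='north'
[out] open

~$ stack.push x='north'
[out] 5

~$ maze.move dir='north'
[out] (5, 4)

~$ maze.sense dir='north'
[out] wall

~$ maze.sense dir='west'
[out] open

~$ stack.push x='west'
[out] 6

~$ maze.move dir='west'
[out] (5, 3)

~$ maze.sense dir='south'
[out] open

~$ stack.push x='south'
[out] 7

~$ maze.move dir='south'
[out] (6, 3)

~$ maze.sense dir='west'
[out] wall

~$ stack.pop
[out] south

~$ maze.move dir='north'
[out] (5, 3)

~$ maze.sense dir='north'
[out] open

~$ stack.push x='north'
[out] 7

~$ maze.move dir='north'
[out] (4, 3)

~$ maze.sense dir='north'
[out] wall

~$ maze.sense dir='west'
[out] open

~$ stack.push x='west'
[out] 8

~$ maze.move dir='west'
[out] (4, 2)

~$ maze.sense dir='south'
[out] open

~$ stack.push x='south'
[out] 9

~$ maze.move dir='south'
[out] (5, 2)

~$ maze.sense dir='west'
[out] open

~$ stack.push x='west'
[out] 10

~$ maze.move dir='west'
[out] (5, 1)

~$ maze.sense dir='south'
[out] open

~$ stack.push x='south'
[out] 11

~$ maze.move dir='south'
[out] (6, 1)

~$ maze.sense dir='west'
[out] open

~$ stack.push x='west'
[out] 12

~$ maze.move dir='west'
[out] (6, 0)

~$ maze.sense dir='north'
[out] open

~$ stack.push x='north'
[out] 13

~$ maze.move dir='north'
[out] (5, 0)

~$ maze.sense dir='north'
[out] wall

~$ stack.pop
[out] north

~$ maze.move dir='south'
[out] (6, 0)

~$ stack.pop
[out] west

~$ maze.move dir='east'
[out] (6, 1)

~$ stack.pop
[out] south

~$ maze.move dir='north'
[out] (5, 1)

~$ maze.sense dir='north'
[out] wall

~$ stack.pop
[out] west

~$ maze.move dir='east'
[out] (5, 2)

~$ stack.pop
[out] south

~$ maze.move dir='north'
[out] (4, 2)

~$ maze.sense dir='north'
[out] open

~$ stack.push x='north'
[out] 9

~$ maze.move dir='north'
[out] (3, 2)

~$ maze.sense dir='north'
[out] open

~$ stack.push x='north'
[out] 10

~$ maze.move dir='north'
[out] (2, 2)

~$ maze.sense dir='north'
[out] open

~$ stack.push x='north'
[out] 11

~$ maze.move dir='north'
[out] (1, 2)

~$ maze.sense dir='north'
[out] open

~$ stack.push x='north'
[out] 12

~$ maze.move dir='north'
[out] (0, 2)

~$ maze.sense dir='west'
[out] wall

~$ maze.sense dir='east'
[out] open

~$ stack.push x='east'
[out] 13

~$ maze.move dir='east'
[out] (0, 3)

~$ maze.sense dir='south'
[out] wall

~$ maze.sense dir='east'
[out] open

~$ stack.push x='east'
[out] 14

~$ maze.move dir='east'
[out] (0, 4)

~$ maze.sense dir='south'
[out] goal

~$ maze.move dir='south'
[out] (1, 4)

Answer: (1, 4)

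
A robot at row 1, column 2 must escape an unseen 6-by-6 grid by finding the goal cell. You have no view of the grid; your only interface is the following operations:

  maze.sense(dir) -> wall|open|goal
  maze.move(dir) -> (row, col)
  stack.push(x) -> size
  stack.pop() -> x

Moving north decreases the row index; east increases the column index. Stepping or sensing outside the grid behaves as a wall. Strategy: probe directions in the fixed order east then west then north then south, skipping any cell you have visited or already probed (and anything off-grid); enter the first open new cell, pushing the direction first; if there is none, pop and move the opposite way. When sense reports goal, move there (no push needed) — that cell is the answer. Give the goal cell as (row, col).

Act: maze.sense[dir='east']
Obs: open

Act: stack.push[x='east']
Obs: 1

Act: maze.move[dir='east']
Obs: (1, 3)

Act: maze.sense[dir='east']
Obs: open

Act: stack.push[x='east']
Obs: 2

Act: maze.move[dir='east']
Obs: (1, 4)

Act: maze.sense[dir='east']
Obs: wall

Act: maze.sense[dir='north']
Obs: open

Act: stack.push[x='north']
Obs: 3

Act: maze.move[dir='north']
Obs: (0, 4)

Act: maze.sense[dir='east']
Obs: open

Act: stack.push[x='east']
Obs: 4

Act: maze.move[dir='east']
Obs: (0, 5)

Act: stack.pop[]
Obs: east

Act: maze.move[dir='west']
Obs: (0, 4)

Act: maze.sense[dir='west']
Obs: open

Act: stack.push[x='west']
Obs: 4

Act: maze.move[dir='west']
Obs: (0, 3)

Act: maze.sense[dir='west']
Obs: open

Act: stack.push[x='west']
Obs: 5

Act: maze.move[dir='west']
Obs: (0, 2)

Act: maze.sense[dir='west']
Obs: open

Act: stack.push[x='west']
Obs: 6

Act: maze.move[dir='west']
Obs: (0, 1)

Act: maze.sense[dir='west']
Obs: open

Act: stack.push[x='west']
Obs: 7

Act: maze.move[dir='west']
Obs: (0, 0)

Act: maze.sense[dir='south']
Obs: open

Act: stack.push[x='south']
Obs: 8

Act: maze.move[dir='south']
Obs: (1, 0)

Act: maze.sense[dir='east']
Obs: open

Act: stack.push[x='east']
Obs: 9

Act: maze.move[dir='east']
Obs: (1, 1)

Act: maze.sense[dir='south']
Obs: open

Act: stack.push[x='south']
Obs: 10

Act: maze.move[dir='south']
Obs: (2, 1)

Act: maze.sense[dir='east']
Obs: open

Act: stack.push[x='east']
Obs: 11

Act: maze.move[dir='east']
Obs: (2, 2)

Act: maze.sense[dir='east']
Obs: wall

Act: maze.sense[dir='south']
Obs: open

Act: stack.push[x='south']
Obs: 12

Act: maze.move[dir='south']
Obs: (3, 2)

Act: maze.sense[dir='east']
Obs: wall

Act: maze.sense[dir='west']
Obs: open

Act: stack.push[x='west']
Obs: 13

Act: maze.move[dir='west']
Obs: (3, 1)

Act: maze.sense[dir='west']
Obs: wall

Act: maze.sense[dir='south']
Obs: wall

Act: stack.pop[]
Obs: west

Act: maze.move[dir='east']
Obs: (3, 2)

Act: maze.sense[dir='south']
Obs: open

Act: stack.push[x='south']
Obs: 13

Act: maze.move[dir='south']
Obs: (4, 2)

Act: maze.sense[dir='east']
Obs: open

Act: stack.push[x='east']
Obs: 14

Act: maze.move[dir='east']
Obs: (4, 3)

Act: maze.sense[dir='east']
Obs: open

Act: stack.push[x='east']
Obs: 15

Act: maze.move[dir='east']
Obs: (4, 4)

Act: maze.sense[dir='east']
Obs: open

Act: stack.push[x='east']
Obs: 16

Act: maze.move[dir='east']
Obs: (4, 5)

Act: maze.sense[dir='north']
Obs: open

Act: stack.push[x='north']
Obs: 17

Act: maze.move[dir='north']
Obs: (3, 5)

Act: maze.sense[dir='west']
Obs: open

Act: stack.push[x='west']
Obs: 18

Act: maze.move[dir='west']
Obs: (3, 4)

Act: maze.sense[dir='north']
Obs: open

Act: stack.push[x='north']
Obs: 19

Act: maze.move[dir='north']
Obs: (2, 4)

Act: maze.sense[dir='east']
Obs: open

Act: stack.push[x='east']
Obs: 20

Act: maze.move[dir='east']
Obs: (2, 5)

Act: stack.pop[]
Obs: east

Act: maze.move[dir='west']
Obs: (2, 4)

Act: stack.pop[]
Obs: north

Act: maze.move[dir='south']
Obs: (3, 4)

Act: stack.pop[]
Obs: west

Act: maze.move[dir='east']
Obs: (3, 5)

Act: stack.pop[]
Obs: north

Act: maze.move[dir='south']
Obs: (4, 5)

Act: maze.sense[dir='south']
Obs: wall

Act: stack.pop[]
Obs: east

Act: maze.move[dir='west']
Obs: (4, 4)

Act: maze.sense[dir='south']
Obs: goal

Act: maze.move[dir='south']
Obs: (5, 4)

Answer: (5, 4)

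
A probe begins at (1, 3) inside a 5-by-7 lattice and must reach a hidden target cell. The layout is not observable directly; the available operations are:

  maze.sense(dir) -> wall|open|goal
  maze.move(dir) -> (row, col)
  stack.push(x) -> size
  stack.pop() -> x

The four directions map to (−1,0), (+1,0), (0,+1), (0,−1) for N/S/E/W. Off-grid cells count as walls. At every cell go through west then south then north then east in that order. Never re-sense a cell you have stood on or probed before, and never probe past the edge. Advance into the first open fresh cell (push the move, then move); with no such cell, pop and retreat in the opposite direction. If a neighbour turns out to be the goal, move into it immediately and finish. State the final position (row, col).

-> maze.sense(west)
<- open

-> stack.push(west)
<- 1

-> maze.move(west)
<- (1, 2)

-> maze.sense(west)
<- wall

-> maze.sense(south)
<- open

-> stack.push(south)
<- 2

-> maze.move(south)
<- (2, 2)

-> maze.sense(west)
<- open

-> stack.push(west)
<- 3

-> maze.move(west)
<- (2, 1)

-> maze.sense(west)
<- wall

-> maze.sense(south)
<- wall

-> stack.pop()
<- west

-> maze.move(east)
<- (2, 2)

-> maze.sense(south)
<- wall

-> maze.sense(east)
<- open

-> stack.push(east)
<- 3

-> maze.move(east)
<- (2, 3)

-> maze.sense(south)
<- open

-> stack.push(south)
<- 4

-> maze.move(south)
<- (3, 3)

-> maze.sense(south)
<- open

-> stack.push(south)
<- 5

-> maze.move(south)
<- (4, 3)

-> maze.sense(west)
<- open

-> stack.push(west)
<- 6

-> maze.move(west)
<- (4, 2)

-> maze.sense(west)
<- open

-> stack.push(west)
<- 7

-> maze.move(west)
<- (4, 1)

-> maze.sense(west)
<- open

-> stack.push(west)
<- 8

-> maze.move(west)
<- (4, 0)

-> maze.sense(north)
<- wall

-> stack.pop()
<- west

-> maze.move(east)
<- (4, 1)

-> stack.pop()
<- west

-> maze.move(east)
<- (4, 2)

-> stack.pop()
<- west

-> maze.move(east)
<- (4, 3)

-> maze.sense(east)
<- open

-> stack.push(east)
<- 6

-> maze.move(east)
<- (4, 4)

-> maze.sense(north)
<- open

-> stack.push(north)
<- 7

-> maze.move(north)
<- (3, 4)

-> maze.sense(north)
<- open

-> stack.push(north)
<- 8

-> maze.move(north)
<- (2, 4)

-> maze.sense(north)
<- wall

-> maze.sense(east)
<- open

-> stack.push(east)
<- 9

-> maze.move(east)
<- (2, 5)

-> maze.sense(south)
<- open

-> stack.push(south)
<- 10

-> maze.move(south)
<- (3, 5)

-> maze.sense(south)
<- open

-> stack.push(south)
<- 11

-> maze.move(south)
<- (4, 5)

-> maze.sense(east)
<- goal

-> maze.move(east)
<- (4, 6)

Answer: (4, 6)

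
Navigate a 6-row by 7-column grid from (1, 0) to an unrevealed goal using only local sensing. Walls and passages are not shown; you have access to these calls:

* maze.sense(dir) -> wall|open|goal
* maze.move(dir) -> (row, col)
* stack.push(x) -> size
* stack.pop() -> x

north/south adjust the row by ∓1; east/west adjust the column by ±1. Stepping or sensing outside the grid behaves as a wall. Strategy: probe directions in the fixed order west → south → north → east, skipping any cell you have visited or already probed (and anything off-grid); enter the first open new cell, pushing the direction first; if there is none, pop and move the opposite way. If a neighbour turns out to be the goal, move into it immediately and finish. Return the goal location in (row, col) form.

I use maze.sense passing dir: south, → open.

I call stack.push passing x: south, and see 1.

Invoking maze.move passing dir: south, and see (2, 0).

Invoking maze.sense passing dir: south, : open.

I invoke stack.push passing x: south, and get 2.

I invoke maze.move passing dir: south, : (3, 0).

I try maze.sense passing dir: south, → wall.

I use maze.sense passing dir: east, : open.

Calling stack.push passing x: east, and observe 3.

Calling maze.move passing dir: east, and observe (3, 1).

Calling maze.sense passing dir: south, which returns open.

Calling stack.push passing x: south, : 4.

Using maze.move passing dir: south, and get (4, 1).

Using maze.sense passing dir: south, and get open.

Then stack.push passing x: south, giving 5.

I invoke maze.move passing dir: south, and get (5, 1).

I run maze.sense passing dir: west, yielding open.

Using stack.push passing x: west, and observe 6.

I run maze.move passing dir: west, giving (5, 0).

Now I run stack.pop, which returns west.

I try maze.move passing dir: east, giving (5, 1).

I invoke maze.sense passing dir: east, yielding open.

Invoking stack.push passing x: east, : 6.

Calling maze.move passing dir: east, : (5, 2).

Using maze.sense passing dir: north, and observe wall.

Invoking maze.sense passing dir: east, giving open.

Now I run stack.push passing x: east, giving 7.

I call maze.move passing dir: east, which returns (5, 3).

Now I run maze.sense passing dir: north, — result: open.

I invoke stack.push passing x: north, giving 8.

I use maze.move passing dir: north, and observe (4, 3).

I use maze.sense passing dir: north, — result: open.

I run stack.push passing x: north, — result: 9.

I try maze.move passing dir: north, — result: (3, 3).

I use maze.sense passing dir: west, — result: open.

I invoke stack.push passing x: west, which returns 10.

Calling maze.move passing dir: west, giving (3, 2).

Using maze.sense passing dir: north, → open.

I try stack.push passing x: north, and see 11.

Now I run maze.move passing dir: north, — result: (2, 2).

I call maze.sense passing dir: west, and see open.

I call stack.push passing x: west, yielding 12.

Invoking maze.move passing dir: west, → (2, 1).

I call maze.sense passing dir: north, → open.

Then stack.push passing x: north, and observe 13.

I call maze.move passing dir: north, — result: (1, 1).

Invoking maze.sense passing dir: north, and observe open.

I call stack.push passing x: north, which returns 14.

Using maze.move passing dir: north, yielding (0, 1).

Using maze.sense passing dir: west, giving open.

I run stack.push passing x: west, yielding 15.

Now I run maze.move passing dir: west, and observe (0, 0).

I try stack.pop(), : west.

I use maze.move passing dir: east, giving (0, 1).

Next I call maze.sense passing dir: east, and see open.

Using stack.push passing x: east, and get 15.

Calling maze.move passing dir: east, and get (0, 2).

I try maze.sense passing dir: south, giving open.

Invoking stack.push passing x: south, which returns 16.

I try maze.move passing dir: south, and see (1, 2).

Then maze.sense passing dir: east, and get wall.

I call stack.pop(), which returns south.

Invoking maze.move passing dir: north, giving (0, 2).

Next I call maze.sense passing dir: east, : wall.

I call stack.pop(), and observe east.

Using maze.move passing dir: west, — result: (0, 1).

I use stack.pop(), and see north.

I call maze.move passing dir: south, and see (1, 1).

Now I run stack.pop, which returns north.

Invoking maze.move passing dir: south, → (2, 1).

I call stack.pop(), giving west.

Then maze.move passing dir: east, — result: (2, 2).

Using maze.sense passing dir: east, and get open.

Then stack.push passing x: east, and see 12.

I call maze.move passing dir: east, yielding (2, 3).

I invoke maze.sense passing dir: east, : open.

Invoking stack.push passing x: east, — result: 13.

I use maze.move passing dir: east, yielding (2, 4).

Invoking maze.sense passing dir: south, and get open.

I call stack.push passing x: south, yielding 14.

Using maze.move passing dir: south, — result: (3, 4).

Next I call maze.sense passing dir: south, and see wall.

Then maze.sense passing dir: east, — result: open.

I use stack.push passing x: east, which returns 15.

Next I call maze.move passing dir: east, which returns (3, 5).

I invoke maze.sense passing dir: south, and see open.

I call stack.push passing x: south, : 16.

Invoking maze.move passing dir: south, : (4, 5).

Then maze.sense passing dir: south, — result: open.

I try stack.push passing x: south, — result: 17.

Then maze.move passing dir: south, which returns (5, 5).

Invoking maze.sense passing dir: west, giving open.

Invoking stack.push passing x: west, and see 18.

I call maze.move passing dir: west, : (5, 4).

I call stack.pop, — result: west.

I use maze.move passing dir: east, → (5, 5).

Now I run maze.sense passing dir: east, and see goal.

I try maze.move passing dir: east, : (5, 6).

Answer: (5, 6)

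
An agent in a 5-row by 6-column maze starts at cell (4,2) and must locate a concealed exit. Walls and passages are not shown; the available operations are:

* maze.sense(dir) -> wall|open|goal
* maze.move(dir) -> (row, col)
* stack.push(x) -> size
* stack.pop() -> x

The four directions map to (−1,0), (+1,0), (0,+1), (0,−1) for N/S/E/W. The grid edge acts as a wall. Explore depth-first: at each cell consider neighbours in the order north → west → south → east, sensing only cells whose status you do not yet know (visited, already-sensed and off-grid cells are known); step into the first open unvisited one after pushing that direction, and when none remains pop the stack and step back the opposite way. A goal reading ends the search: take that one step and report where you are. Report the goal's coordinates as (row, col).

Do: sense[dir→north]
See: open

Do: push[x→north]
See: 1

Do: move[dir→north]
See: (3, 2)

Do: sense[dir→north]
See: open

Do: push[x→north]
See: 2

Do: move[dir→north]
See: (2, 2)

Do: sense[dir→north]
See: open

Do: push[x→north]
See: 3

Do: move[dir→north]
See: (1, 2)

Do: sense[dir→north]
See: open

Do: push[x→north]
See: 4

Do: move[dir→north]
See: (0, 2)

Do: sense[dir→west]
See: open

Do: push[x→west]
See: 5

Do: move[dir→west]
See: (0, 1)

Do: sense[dir→west]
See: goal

Do: move[dir→west]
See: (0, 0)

Answer: (0, 0)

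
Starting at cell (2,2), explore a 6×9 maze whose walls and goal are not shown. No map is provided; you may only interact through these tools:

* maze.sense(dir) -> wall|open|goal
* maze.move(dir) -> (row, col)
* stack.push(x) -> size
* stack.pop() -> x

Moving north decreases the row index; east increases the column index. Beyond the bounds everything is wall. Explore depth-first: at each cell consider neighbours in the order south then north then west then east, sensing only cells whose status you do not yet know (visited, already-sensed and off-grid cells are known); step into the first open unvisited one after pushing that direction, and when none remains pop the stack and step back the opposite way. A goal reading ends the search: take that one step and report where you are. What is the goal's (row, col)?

~$ sense south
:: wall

~$ sense north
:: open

~$ push north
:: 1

~$ move north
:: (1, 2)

~$ sense north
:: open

~$ push north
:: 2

~$ move north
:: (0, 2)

~$ sense west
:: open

~$ push west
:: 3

~$ move west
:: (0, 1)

~$ sense south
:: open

~$ push south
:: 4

~$ move south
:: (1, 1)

~$ sense south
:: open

~$ push south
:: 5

~$ move south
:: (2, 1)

~$ sense south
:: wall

~$ sense west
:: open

~$ push west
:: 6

~$ move west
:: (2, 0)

~$ sense south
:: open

~$ push south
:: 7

~$ move south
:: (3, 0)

~$ sense south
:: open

~$ push south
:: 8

~$ move south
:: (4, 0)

~$ sense south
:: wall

~$ sense east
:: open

~$ push east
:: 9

~$ move east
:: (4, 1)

~$ sense south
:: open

~$ push south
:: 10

~$ move south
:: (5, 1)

~$ sense east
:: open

~$ push east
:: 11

~$ move east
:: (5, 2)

~$ sense north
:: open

~$ push north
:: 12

~$ move north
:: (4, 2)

~$ sense east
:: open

~$ push east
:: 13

~$ move east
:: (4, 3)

~$ sense south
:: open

~$ push south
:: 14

~$ move south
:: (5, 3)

~$ sense east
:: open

~$ push east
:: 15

~$ move east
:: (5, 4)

~$ sense north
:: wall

~$ sense east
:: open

~$ push east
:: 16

~$ move east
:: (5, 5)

~$ sense north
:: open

~$ push north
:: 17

~$ move north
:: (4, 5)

~$ sense north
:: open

~$ push north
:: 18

~$ move north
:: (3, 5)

~$ sense north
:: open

~$ push north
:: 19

~$ move north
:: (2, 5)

~$ sense north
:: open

~$ push north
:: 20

~$ move north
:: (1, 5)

~$ sense north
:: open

~$ push north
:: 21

~$ move north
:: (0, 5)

~$ sense west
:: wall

~$ sense east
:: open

~$ push east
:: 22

~$ move east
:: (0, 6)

~$ sense south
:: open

~$ push south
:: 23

~$ move south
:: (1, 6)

~$ sense south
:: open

~$ push south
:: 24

~$ move south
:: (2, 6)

~$ sense south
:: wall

~$ sense east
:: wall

~$ pop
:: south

~$ move north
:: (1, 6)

~$ sense east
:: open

~$ push east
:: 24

~$ move east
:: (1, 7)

~$ sense north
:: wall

~$ sense east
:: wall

~$ pop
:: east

~$ move west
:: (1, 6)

~$ pop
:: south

~$ move north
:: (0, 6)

~$ pop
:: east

~$ move west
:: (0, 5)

~$ pop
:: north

~$ move south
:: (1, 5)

~$ sense west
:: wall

~$ pop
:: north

~$ move south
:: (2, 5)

~$ sense west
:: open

~$ push west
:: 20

~$ move west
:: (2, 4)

~$ sense south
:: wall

~$ sense west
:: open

~$ push west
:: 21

~$ move west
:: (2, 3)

~$ sense south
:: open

~$ push south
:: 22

~$ move south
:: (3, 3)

~$ pop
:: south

~$ move north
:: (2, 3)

~$ sense north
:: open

~$ push north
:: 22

~$ move north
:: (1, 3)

~$ sense north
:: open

~$ push north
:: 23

~$ move north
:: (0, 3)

~$ pop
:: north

~$ move south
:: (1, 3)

~$ pop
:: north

~$ move south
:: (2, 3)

~$ pop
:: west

~$ move east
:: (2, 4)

~$ pop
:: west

~$ move east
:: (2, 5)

~$ pop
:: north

~$ move south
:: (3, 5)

~$ pop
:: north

~$ move south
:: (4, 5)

~$ sense east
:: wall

~$ pop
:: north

~$ move south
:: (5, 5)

~$ sense east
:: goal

~$ move east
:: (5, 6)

Answer: (5, 6)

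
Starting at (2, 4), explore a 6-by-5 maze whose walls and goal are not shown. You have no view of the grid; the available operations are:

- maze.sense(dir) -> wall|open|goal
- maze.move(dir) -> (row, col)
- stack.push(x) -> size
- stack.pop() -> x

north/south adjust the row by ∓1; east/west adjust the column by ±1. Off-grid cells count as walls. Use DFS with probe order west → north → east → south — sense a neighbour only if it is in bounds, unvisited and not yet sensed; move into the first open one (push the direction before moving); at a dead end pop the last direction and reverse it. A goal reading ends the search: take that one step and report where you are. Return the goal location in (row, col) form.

CALL sense[west]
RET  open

CALL push[west]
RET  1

CALL move[west]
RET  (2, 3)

CALL sense[west]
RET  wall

CALL sense[north]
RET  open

CALL push[north]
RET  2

CALL move[north]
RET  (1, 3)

CALL sense[west]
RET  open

CALL push[west]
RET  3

CALL move[west]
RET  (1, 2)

CALL sense[west]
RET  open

CALL push[west]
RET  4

CALL move[west]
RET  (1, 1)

CALL sense[west]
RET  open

CALL push[west]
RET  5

CALL move[west]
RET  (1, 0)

CALL sense[north]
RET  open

CALL push[north]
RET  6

CALL move[north]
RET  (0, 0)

CALL sense[east]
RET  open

CALL push[east]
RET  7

CALL move[east]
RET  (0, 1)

CALL sense[east]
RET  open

CALL push[east]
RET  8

CALL move[east]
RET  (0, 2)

CALL sense[east]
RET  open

CALL push[east]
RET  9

CALL move[east]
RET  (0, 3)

CALL sense[east]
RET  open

CALL push[east]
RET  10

CALL move[east]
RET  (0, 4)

CALL sense[south]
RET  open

CALL push[south]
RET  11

CALL move[south]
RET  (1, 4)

CALL pop[]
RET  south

CALL move[north]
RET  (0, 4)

CALL pop[]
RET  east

CALL move[west]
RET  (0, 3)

CALL pop[]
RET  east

CALL move[west]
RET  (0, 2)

CALL pop[]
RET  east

CALL move[west]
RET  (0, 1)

CALL pop[]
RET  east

CALL move[west]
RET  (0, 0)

CALL pop[]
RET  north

CALL move[south]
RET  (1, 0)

CALL sense[south]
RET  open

CALL push[south]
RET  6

CALL move[south]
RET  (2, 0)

CALL sense[east]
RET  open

CALL push[east]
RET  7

CALL move[east]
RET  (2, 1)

CALL sense[south]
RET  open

CALL push[south]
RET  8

CALL move[south]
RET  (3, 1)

CALL sense[west]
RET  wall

CALL sense[east]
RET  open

CALL push[east]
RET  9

CALL move[east]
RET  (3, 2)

CALL sense[east]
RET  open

CALL push[east]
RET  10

CALL move[east]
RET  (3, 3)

CALL sense[east]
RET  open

CALL push[east]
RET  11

CALL move[east]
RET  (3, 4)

CALL sense[south]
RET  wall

CALL pop[]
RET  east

CALL move[west]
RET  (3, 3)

CALL sense[south]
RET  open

CALL push[south]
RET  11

CALL move[south]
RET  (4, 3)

CALL sense[west]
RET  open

CALL push[west]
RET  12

CALL move[west]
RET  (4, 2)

CALL sense[west]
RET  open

CALL push[west]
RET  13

CALL move[west]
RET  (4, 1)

CALL sense[west]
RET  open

CALL push[west]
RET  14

CALL move[west]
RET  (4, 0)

CALL sense[south]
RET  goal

CALL move[south]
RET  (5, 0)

Answer: (5, 0)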